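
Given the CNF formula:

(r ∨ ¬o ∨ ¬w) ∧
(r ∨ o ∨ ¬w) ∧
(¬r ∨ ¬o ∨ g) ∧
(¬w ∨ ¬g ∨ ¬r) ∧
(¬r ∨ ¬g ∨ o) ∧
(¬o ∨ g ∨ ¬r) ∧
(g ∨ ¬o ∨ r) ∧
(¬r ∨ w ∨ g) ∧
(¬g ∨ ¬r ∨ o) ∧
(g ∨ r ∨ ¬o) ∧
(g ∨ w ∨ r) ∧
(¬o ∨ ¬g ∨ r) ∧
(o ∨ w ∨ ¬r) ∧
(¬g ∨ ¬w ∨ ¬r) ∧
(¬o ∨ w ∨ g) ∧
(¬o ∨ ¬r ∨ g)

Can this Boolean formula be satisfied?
Yes

Yes, the formula is satisfiable.

One satisfying assignment is: o=False, w=True, g=False, r=True

Verification: With this assignment, all 16 clauses evaluate to true.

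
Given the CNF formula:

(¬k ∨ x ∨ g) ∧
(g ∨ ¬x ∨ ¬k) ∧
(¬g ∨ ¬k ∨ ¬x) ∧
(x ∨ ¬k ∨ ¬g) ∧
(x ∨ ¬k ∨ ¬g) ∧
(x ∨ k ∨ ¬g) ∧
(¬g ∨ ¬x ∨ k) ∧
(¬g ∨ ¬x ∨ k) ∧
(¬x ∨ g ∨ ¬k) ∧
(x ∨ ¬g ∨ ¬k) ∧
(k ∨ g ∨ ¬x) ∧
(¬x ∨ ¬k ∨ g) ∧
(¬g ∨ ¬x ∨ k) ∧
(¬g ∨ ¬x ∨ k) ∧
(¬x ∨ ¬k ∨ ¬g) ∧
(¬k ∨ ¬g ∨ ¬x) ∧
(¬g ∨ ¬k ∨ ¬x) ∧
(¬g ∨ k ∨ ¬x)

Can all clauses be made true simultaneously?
Yes

Yes, the formula is satisfiable.

One satisfying assignment is: x=False, k=False, g=False

Verification: With this assignment, all 18 clauses evaluate to true.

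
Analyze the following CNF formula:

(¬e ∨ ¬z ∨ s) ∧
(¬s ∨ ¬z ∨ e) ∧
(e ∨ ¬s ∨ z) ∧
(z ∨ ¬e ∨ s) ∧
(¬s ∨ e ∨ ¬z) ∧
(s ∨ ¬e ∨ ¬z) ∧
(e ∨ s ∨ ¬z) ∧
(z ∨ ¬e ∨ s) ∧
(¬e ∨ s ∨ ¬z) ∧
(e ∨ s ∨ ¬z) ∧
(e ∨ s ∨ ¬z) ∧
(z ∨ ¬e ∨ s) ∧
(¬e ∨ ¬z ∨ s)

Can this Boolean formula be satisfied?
Yes

Yes, the formula is satisfiable.

One satisfying assignment is: e=False, s=False, z=False

Verification: With this assignment, all 13 clauses evaluate to true.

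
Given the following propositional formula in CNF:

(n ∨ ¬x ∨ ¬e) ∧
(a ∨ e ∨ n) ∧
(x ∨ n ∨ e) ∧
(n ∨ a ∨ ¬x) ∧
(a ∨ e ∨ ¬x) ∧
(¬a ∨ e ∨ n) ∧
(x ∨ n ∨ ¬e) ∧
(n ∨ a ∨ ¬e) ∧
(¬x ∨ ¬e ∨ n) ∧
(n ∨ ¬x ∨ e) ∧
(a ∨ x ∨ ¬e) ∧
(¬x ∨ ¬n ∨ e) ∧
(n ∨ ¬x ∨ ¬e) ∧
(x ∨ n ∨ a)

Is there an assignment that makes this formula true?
Yes

Yes, the formula is satisfiable.

One satisfying assignment is: n=True, e=False, a=False, x=False

Verification: With this assignment, all 14 clauses evaluate to true.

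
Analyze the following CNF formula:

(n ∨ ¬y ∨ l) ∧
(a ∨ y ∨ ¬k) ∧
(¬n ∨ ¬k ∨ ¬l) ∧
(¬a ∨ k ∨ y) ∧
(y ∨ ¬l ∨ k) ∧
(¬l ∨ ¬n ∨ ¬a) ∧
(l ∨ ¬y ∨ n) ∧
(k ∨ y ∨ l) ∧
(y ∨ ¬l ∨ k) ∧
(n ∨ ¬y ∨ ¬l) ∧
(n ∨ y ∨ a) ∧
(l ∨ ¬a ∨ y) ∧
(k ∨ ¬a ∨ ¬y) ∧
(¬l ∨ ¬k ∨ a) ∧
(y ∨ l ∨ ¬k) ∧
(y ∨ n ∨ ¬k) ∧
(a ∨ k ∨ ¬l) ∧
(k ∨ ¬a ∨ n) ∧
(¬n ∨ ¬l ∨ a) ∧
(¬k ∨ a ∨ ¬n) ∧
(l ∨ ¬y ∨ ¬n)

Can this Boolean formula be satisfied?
No

No, the formula is not satisfiable.

No assignment of truth values to the variables can make all 21 clauses true simultaneously.

The formula is UNSAT (unsatisfiable).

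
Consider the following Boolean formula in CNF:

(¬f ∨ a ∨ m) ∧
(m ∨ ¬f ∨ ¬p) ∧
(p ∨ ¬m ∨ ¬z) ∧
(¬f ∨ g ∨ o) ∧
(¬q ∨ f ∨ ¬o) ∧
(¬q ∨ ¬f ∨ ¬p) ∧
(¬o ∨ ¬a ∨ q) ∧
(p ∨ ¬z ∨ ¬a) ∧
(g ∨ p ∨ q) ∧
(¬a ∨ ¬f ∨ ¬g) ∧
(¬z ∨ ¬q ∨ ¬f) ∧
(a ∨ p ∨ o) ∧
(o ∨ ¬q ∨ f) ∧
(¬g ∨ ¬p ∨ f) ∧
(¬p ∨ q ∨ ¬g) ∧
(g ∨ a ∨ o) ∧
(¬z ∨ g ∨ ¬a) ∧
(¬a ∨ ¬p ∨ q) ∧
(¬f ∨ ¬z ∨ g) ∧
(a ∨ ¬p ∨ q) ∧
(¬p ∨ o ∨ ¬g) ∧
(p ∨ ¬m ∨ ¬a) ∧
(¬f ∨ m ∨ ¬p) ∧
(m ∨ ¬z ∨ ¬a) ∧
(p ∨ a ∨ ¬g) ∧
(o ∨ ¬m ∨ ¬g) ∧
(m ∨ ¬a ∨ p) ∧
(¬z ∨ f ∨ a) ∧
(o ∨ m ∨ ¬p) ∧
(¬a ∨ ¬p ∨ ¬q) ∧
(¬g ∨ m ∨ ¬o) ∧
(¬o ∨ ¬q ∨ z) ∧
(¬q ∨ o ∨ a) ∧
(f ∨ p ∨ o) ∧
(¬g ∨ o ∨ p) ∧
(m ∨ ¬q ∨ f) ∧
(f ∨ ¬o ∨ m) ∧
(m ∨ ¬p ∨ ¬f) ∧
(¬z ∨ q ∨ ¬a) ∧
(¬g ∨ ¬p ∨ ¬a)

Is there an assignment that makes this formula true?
No

No, the formula is not satisfiable.

No assignment of truth values to the variables can make all 40 clauses true simultaneously.

The formula is UNSAT (unsatisfiable).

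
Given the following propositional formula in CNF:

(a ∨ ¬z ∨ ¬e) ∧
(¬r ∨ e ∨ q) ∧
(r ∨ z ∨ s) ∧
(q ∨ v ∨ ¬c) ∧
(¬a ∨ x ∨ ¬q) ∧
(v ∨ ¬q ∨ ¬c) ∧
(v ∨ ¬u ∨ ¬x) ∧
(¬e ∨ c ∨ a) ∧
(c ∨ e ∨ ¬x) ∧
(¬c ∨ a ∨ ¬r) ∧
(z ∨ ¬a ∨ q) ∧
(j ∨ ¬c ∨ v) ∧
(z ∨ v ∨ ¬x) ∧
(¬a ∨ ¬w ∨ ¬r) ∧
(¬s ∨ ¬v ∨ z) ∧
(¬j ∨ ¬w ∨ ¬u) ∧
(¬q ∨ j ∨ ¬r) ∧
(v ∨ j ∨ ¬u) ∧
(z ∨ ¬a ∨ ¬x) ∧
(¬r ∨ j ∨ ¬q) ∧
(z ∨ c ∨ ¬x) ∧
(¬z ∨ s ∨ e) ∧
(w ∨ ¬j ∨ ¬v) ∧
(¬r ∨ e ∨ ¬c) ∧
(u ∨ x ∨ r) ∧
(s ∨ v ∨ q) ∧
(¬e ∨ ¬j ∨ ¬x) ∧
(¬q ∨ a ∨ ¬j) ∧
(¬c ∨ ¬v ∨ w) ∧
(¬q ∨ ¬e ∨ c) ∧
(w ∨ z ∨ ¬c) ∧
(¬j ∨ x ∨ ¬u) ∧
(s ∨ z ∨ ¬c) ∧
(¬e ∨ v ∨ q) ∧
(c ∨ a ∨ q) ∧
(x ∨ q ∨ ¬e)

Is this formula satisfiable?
Yes

Yes, the formula is satisfiable.

One satisfying assignment is: x=True, j=False, u=False, s=False, z=True, w=False, v=True, q=False, c=False, r=False, e=True, a=True

Verification: With this assignment, all 36 clauses evaluate to true.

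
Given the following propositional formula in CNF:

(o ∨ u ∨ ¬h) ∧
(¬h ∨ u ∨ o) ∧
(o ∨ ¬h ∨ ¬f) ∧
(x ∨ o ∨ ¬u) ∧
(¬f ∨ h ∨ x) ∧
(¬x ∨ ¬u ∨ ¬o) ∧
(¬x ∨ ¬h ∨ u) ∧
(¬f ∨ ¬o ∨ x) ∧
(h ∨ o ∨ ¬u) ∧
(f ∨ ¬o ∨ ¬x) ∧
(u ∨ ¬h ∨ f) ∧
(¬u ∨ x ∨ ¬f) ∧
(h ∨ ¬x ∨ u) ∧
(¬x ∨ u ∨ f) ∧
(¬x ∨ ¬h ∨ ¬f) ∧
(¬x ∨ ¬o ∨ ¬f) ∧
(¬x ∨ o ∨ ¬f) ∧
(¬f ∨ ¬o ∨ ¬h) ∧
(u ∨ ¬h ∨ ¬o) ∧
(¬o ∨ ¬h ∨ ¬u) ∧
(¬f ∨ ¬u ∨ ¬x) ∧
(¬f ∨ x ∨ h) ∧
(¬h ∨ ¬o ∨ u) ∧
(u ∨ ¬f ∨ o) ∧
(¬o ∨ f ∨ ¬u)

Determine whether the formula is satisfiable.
Yes

Yes, the formula is satisfiable.

One satisfying assignment is: u=False, f=False, x=False, o=False, h=False

Verification: With this assignment, all 25 clauses evaluate to true.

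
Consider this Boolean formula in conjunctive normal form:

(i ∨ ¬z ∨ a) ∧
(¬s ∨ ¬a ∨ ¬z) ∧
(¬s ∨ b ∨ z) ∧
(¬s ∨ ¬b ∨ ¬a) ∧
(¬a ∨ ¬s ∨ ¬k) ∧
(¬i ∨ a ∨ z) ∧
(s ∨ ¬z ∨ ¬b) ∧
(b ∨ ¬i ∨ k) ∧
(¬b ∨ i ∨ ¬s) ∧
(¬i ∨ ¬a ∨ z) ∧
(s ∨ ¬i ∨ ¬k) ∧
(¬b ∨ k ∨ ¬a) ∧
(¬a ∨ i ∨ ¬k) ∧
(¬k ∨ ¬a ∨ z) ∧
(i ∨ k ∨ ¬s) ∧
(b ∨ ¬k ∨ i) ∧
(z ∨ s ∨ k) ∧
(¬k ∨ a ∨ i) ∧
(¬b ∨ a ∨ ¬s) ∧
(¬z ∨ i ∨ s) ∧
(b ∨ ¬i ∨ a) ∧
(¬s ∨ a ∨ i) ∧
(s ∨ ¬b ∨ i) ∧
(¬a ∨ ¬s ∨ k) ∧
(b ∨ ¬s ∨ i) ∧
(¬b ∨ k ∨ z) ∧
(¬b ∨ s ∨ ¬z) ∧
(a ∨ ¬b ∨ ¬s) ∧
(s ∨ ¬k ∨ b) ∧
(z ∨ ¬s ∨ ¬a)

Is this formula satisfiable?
No

No, the formula is not satisfiable.

No assignment of truth values to the variables can make all 30 clauses true simultaneously.

The formula is UNSAT (unsatisfiable).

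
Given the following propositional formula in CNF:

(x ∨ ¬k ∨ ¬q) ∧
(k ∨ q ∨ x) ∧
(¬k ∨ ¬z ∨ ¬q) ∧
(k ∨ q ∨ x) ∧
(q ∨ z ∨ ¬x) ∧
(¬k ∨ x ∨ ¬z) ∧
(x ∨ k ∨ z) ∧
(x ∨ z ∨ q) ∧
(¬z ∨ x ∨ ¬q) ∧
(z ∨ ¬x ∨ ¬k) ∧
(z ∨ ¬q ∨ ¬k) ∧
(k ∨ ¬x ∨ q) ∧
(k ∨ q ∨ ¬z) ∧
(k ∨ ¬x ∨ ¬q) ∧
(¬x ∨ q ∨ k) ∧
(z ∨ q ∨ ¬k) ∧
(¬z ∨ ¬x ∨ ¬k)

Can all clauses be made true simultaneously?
No

No, the formula is not satisfiable.

No assignment of truth values to the variables can make all 17 clauses true simultaneously.

The formula is UNSAT (unsatisfiable).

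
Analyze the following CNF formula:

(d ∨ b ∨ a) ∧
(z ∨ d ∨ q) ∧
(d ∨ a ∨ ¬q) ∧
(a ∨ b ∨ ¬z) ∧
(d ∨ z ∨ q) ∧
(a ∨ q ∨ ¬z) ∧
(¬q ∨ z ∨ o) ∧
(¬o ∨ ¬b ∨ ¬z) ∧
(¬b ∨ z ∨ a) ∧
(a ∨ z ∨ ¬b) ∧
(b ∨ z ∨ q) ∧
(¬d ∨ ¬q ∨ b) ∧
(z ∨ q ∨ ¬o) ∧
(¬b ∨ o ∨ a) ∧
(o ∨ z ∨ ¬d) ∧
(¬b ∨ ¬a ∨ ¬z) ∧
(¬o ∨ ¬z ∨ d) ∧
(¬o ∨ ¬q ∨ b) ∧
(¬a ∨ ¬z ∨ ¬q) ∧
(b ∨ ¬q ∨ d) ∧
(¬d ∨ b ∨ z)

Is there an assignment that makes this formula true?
Yes

Yes, the formula is satisfiable.

One satisfying assignment is: q=False, a=True, b=False, z=True, d=False, o=False

Verification: With this assignment, all 21 clauses evaluate to true.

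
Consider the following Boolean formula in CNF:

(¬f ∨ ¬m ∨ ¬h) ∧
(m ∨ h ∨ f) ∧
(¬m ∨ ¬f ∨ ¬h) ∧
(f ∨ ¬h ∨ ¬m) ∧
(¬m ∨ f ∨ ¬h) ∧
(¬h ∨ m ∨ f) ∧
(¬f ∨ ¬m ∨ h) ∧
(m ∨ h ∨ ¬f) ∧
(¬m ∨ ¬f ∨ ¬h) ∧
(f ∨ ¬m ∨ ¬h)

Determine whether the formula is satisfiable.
Yes

Yes, the formula is satisfiable.

One satisfying assignment is: m=True, f=False, h=False

Verification: With this assignment, all 10 clauses evaluate to true.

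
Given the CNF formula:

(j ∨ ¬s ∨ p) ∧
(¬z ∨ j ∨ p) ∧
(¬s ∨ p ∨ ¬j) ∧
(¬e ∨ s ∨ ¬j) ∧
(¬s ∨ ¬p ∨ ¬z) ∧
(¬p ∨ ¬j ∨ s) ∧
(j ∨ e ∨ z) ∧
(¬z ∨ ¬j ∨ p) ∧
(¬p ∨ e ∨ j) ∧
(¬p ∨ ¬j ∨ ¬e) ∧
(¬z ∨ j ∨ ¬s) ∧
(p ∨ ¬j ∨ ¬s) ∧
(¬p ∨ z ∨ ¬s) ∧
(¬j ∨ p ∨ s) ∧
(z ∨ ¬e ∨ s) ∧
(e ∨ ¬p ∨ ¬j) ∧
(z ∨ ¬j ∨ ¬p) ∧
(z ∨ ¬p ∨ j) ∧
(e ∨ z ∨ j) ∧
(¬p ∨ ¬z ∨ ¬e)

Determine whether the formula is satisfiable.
No

No, the formula is not satisfiable.

No assignment of truth values to the variables can make all 20 clauses true simultaneously.

The formula is UNSAT (unsatisfiable).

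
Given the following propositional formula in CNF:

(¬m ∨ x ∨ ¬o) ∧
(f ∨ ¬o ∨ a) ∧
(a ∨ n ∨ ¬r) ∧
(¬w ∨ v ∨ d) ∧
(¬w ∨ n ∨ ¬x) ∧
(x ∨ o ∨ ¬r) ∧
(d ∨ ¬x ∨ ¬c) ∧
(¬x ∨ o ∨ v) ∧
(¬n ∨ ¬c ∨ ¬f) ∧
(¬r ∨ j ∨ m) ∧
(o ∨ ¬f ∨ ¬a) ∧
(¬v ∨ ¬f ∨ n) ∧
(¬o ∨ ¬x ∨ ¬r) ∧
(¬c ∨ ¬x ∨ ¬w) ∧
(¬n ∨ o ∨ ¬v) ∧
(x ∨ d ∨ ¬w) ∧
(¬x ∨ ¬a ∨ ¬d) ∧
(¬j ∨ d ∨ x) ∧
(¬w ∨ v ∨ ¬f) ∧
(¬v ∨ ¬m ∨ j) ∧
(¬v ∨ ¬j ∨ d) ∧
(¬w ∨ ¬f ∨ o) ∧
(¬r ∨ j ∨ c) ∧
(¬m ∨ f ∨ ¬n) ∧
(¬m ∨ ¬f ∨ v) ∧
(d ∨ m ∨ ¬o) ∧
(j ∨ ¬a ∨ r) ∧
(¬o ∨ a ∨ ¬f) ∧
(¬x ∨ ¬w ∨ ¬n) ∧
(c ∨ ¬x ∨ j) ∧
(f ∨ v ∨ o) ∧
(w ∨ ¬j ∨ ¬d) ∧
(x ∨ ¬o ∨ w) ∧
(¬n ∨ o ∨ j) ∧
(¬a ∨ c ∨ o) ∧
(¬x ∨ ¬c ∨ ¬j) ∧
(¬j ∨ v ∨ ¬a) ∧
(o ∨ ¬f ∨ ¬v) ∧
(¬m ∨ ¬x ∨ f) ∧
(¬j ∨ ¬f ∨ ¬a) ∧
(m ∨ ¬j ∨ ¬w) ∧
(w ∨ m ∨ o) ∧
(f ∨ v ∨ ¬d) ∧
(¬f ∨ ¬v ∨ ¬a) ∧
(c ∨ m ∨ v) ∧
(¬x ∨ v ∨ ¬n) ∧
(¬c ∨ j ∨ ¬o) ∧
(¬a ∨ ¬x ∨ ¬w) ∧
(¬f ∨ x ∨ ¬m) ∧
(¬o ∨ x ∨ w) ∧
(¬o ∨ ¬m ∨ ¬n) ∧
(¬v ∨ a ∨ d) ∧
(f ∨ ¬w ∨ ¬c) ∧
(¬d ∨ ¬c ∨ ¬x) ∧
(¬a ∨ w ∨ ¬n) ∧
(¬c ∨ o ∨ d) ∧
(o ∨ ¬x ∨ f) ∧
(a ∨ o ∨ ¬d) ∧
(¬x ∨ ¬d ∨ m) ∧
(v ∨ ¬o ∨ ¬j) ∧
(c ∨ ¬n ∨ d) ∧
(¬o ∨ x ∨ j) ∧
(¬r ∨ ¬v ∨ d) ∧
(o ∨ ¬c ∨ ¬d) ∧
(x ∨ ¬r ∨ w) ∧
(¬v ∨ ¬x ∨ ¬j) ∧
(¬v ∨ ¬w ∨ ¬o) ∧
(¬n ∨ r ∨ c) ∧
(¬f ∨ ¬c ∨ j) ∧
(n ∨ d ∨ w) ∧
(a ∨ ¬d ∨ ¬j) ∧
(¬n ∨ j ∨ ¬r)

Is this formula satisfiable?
No

No, the formula is not satisfiable.

No assignment of truth values to the variables can make all 72 clauses true simultaneously.

The formula is UNSAT (unsatisfiable).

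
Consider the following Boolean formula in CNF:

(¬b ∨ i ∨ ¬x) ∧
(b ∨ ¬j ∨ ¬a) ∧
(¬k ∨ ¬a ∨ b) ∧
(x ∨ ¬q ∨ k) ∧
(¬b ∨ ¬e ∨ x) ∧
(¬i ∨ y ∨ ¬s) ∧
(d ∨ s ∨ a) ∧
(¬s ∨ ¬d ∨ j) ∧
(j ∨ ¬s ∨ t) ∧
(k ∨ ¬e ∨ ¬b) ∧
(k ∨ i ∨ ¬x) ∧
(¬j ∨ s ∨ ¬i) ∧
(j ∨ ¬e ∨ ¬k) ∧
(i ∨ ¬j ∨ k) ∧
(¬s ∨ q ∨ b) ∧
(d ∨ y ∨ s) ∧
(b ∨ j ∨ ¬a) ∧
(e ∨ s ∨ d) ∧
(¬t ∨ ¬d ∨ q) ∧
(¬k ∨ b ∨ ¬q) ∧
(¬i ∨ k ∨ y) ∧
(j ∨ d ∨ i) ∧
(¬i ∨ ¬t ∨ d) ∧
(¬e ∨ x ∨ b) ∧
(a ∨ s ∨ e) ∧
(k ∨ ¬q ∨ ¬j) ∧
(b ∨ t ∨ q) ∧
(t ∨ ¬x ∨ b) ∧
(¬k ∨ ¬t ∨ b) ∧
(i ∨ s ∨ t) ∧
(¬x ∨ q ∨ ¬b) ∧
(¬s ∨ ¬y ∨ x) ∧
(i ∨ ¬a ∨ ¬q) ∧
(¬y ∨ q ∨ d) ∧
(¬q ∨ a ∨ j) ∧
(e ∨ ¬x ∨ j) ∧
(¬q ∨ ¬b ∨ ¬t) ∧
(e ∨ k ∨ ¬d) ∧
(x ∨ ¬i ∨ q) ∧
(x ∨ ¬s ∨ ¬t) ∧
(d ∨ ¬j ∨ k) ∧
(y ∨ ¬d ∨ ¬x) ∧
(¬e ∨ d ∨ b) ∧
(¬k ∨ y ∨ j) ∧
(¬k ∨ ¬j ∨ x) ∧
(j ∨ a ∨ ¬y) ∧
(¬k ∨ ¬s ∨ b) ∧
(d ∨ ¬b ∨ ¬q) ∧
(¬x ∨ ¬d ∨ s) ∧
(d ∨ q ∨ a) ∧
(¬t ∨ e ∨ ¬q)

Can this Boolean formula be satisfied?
Yes

Yes, the formula is satisfiable.

One satisfying assignment is: t=False, d=True, k=True, q=True, s=False, i=True, e=False, x=False, y=True, a=True, b=True, j=False

Verification: With this assignment, all 51 clauses evaluate to true.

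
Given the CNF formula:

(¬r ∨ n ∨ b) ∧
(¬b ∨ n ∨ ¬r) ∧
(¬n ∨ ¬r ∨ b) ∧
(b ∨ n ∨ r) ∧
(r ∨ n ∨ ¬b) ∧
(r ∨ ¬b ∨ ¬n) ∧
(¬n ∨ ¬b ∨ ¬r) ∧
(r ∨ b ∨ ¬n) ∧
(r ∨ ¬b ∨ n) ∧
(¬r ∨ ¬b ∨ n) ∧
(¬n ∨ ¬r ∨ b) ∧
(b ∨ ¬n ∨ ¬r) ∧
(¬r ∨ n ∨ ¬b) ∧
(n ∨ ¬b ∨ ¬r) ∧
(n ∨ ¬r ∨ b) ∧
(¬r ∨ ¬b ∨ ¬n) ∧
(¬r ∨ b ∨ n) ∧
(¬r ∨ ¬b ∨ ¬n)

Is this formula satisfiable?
No

No, the formula is not satisfiable.

No assignment of truth values to the variables can make all 18 clauses true simultaneously.

The formula is UNSAT (unsatisfiable).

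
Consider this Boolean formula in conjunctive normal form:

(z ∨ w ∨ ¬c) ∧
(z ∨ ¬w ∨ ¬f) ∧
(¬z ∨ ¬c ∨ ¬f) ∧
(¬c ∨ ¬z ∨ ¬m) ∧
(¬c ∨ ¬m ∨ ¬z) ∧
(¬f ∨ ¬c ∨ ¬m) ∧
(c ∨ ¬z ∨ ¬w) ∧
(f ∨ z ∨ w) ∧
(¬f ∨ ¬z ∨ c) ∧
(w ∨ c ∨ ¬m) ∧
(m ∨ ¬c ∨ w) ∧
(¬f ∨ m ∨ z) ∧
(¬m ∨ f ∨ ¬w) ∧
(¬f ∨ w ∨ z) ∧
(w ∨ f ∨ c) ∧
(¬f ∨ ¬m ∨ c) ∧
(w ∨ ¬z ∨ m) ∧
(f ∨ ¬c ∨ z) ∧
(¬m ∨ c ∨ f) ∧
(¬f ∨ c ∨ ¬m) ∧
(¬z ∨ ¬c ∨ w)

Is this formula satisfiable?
Yes

Yes, the formula is satisfiable.

One satisfying assignment is: c=False, f=False, z=False, w=True, m=False

Verification: With this assignment, all 21 clauses evaluate to true.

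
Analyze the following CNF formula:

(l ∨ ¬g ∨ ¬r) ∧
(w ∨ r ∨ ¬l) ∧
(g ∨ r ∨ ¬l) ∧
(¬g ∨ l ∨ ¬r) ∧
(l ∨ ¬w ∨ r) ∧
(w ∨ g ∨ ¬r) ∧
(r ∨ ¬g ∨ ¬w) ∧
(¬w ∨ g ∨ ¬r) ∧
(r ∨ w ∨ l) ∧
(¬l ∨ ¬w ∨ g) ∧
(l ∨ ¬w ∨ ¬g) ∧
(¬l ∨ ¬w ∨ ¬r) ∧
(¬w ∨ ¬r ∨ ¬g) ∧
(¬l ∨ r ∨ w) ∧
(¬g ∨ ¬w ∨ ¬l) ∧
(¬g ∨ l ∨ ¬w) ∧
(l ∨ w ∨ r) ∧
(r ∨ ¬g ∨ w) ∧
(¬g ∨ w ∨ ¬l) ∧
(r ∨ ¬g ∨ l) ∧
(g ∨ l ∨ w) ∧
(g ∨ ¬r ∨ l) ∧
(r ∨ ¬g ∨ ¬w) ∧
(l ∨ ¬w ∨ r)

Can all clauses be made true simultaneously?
No

No, the formula is not satisfiable.

No assignment of truth values to the variables can make all 24 clauses true simultaneously.

The formula is UNSAT (unsatisfiable).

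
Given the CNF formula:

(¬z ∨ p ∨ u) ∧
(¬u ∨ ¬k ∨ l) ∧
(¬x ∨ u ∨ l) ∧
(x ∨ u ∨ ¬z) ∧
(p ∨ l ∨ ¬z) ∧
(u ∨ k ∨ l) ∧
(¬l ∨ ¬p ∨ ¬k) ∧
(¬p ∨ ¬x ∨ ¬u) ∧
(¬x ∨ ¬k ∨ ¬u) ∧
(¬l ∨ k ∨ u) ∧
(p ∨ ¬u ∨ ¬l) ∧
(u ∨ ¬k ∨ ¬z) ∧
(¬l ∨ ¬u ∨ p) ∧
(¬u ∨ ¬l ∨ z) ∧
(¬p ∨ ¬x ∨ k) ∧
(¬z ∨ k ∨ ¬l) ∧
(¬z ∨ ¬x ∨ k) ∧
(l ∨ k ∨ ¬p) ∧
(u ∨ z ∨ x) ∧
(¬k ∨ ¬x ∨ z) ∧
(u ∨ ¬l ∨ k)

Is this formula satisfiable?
Yes

Yes, the formula is satisfiable.

One satisfying assignment is: u=True, l=False, p=False, x=False, z=False, k=False

Verification: With this assignment, all 21 clauses evaluate to true.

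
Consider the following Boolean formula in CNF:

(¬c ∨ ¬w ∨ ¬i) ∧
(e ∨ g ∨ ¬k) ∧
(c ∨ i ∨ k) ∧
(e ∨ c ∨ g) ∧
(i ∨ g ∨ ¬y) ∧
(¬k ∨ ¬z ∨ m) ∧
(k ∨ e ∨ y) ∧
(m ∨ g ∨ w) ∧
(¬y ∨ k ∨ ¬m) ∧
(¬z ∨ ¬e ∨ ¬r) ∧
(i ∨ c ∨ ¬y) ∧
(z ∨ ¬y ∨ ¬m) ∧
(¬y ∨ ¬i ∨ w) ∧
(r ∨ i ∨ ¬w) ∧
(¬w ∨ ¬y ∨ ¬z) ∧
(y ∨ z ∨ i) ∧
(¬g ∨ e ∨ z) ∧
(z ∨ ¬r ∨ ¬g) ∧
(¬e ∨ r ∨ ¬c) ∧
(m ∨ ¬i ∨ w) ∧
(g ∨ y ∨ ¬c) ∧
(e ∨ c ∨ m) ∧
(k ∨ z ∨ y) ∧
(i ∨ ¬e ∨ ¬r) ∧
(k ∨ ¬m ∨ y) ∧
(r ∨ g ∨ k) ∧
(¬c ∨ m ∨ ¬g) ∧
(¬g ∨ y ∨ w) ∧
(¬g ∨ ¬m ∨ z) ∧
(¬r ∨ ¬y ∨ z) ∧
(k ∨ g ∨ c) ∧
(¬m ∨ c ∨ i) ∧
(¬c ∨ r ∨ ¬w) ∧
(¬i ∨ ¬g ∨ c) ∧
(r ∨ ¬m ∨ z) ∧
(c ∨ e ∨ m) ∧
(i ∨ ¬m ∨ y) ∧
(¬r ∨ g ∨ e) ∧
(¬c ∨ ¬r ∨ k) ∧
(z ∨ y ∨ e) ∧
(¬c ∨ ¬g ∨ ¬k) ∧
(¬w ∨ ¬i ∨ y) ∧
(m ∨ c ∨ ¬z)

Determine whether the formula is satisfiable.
Yes

Yes, the formula is satisfiable.

One satisfying assignment is: i=True, g=False, y=True, c=False, k=True, w=True, m=False, e=True, z=False, r=False

Verification: With this assignment, all 43 clauses evaluate to true.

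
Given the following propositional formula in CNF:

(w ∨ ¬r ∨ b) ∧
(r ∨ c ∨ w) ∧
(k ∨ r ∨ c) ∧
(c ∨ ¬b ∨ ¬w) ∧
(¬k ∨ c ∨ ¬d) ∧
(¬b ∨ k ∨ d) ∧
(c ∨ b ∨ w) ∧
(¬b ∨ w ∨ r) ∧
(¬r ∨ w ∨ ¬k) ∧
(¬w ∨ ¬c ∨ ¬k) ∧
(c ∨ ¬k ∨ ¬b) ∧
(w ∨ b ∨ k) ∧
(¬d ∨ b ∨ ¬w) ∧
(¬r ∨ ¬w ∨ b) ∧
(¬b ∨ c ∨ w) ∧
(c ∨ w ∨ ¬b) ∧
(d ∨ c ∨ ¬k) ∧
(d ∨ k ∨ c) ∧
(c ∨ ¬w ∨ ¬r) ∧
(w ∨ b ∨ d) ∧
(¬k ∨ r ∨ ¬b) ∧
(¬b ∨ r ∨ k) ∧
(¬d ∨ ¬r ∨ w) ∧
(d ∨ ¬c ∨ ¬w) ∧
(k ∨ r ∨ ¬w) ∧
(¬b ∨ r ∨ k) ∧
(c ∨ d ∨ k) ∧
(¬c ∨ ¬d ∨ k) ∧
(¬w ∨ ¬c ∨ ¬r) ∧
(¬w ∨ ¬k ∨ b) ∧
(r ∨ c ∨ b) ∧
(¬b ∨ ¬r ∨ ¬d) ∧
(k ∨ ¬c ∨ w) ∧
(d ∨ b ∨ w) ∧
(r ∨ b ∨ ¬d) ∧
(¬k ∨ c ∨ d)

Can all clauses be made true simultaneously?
No

No, the formula is not satisfiable.

No assignment of truth values to the variables can make all 36 clauses true simultaneously.

The formula is UNSAT (unsatisfiable).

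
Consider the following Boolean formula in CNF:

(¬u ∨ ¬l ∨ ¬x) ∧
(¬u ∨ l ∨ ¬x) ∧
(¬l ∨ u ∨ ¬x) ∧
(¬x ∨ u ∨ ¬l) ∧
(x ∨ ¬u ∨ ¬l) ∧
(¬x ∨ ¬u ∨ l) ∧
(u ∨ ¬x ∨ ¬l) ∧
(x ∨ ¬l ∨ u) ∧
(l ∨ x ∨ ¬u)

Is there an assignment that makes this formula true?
Yes

Yes, the formula is satisfiable.

One satisfying assignment is: l=False, u=False, x=False

Verification: With this assignment, all 9 clauses evaluate to true.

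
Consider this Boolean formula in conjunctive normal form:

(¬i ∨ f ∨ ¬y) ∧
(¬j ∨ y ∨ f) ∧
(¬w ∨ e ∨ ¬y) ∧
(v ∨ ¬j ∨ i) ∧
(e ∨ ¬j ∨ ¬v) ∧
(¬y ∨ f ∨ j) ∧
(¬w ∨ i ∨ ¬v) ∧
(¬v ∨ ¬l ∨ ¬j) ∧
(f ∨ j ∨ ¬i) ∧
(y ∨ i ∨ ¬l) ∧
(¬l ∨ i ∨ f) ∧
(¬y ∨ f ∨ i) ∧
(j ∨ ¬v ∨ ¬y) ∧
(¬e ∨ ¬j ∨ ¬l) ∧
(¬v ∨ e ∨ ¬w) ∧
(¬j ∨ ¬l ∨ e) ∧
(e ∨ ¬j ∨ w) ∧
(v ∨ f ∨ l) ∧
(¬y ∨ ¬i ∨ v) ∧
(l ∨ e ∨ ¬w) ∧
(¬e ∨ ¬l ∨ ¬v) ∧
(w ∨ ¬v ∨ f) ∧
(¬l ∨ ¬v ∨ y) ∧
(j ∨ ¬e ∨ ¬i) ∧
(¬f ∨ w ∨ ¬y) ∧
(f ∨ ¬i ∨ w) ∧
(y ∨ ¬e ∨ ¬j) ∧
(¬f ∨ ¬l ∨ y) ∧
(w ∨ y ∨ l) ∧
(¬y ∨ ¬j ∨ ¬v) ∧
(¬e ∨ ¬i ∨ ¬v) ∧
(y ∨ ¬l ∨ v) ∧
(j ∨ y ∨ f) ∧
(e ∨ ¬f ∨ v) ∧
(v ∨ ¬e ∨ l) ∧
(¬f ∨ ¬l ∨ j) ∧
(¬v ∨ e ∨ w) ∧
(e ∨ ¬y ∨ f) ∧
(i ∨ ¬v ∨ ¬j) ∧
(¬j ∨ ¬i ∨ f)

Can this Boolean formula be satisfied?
No

No, the formula is not satisfiable.

No assignment of truth values to the variables can make all 40 clauses true simultaneously.

The formula is UNSAT (unsatisfiable).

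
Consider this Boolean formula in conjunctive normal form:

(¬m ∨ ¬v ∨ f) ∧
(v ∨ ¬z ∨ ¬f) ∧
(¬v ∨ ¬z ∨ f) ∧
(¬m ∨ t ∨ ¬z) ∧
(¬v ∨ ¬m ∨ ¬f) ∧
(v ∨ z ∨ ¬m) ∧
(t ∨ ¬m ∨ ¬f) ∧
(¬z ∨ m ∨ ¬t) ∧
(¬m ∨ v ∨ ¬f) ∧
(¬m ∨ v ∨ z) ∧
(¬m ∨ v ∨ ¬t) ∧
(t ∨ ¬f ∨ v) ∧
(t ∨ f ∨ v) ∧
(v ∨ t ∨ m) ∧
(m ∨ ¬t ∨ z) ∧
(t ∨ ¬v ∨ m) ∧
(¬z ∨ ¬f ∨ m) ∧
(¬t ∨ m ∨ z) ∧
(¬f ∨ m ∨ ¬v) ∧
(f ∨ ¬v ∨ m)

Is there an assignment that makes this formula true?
No

No, the formula is not satisfiable.

No assignment of truth values to the variables can make all 20 clauses true simultaneously.

The formula is UNSAT (unsatisfiable).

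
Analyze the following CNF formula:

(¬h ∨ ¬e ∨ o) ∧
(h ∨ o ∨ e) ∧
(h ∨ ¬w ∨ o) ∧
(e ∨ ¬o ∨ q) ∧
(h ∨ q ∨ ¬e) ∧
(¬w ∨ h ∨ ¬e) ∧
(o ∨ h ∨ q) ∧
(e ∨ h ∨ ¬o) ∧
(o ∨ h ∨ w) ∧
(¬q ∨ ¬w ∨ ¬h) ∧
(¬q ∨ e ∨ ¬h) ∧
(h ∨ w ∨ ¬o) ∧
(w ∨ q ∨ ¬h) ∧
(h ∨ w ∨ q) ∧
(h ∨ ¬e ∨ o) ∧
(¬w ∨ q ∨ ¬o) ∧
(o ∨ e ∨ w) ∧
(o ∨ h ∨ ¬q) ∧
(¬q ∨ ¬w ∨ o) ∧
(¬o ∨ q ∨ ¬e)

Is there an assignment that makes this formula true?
Yes

Yes, the formula is satisfiable.

One satisfying assignment is: w=True, o=False, h=True, q=False, e=False

Verification: With this assignment, all 20 clauses evaluate to true.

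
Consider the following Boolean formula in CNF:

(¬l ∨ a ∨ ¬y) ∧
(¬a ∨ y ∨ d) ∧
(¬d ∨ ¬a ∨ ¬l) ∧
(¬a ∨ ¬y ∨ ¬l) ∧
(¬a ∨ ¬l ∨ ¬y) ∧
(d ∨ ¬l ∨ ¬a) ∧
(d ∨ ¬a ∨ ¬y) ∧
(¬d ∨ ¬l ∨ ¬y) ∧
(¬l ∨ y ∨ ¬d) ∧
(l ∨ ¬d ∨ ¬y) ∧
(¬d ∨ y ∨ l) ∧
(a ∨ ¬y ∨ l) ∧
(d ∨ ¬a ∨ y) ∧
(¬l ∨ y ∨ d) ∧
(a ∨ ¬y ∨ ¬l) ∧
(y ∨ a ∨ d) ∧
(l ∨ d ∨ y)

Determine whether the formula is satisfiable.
No

No, the formula is not satisfiable.

No assignment of truth values to the variables can make all 17 clauses true simultaneously.

The formula is UNSAT (unsatisfiable).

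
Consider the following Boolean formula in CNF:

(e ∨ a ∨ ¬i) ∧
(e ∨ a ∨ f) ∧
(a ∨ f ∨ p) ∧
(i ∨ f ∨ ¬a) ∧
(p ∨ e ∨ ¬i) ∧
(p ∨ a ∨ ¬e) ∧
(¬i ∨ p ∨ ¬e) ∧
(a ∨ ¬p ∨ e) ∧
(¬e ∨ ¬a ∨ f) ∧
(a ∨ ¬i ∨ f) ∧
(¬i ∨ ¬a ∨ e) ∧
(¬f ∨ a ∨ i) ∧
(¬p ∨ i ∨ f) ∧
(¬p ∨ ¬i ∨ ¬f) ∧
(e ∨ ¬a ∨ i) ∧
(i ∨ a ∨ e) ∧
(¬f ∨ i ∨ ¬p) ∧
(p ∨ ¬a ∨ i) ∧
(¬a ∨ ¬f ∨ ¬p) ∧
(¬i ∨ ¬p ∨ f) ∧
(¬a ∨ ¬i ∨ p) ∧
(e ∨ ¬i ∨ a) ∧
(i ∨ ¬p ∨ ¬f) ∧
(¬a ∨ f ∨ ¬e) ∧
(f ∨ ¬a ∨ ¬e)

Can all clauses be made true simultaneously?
No

No, the formula is not satisfiable.

No assignment of truth values to the variables can make all 25 clauses true simultaneously.

The formula is UNSAT (unsatisfiable).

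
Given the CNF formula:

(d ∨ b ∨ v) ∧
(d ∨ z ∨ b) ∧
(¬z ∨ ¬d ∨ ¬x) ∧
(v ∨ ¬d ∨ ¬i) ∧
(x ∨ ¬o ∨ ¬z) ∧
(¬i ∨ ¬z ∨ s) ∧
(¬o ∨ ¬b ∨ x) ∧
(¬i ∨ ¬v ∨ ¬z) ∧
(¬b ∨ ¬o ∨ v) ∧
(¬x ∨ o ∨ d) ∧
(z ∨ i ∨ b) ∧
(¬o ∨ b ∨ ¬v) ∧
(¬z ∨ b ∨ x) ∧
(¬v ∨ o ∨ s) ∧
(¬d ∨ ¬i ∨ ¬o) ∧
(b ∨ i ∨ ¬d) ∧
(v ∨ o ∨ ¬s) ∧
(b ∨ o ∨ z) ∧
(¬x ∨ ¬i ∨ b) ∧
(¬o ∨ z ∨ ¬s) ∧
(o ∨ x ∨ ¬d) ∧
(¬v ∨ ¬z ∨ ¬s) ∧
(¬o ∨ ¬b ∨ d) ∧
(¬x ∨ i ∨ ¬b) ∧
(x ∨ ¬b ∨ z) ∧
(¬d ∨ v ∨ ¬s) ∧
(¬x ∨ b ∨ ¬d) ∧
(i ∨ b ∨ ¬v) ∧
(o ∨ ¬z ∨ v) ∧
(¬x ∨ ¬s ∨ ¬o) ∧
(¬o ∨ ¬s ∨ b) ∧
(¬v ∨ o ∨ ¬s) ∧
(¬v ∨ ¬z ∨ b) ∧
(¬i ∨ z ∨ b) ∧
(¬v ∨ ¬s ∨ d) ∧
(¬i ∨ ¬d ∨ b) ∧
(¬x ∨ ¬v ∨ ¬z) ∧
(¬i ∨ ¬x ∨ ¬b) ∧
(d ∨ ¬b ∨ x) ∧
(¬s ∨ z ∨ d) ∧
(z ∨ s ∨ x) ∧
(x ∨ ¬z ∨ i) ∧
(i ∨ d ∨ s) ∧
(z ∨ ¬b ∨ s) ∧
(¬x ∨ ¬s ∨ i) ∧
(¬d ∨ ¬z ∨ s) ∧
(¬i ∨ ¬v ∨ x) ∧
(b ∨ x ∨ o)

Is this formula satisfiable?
No

No, the formula is not satisfiable.

No assignment of truth values to the variables can make all 48 clauses true simultaneously.

The formula is UNSAT (unsatisfiable).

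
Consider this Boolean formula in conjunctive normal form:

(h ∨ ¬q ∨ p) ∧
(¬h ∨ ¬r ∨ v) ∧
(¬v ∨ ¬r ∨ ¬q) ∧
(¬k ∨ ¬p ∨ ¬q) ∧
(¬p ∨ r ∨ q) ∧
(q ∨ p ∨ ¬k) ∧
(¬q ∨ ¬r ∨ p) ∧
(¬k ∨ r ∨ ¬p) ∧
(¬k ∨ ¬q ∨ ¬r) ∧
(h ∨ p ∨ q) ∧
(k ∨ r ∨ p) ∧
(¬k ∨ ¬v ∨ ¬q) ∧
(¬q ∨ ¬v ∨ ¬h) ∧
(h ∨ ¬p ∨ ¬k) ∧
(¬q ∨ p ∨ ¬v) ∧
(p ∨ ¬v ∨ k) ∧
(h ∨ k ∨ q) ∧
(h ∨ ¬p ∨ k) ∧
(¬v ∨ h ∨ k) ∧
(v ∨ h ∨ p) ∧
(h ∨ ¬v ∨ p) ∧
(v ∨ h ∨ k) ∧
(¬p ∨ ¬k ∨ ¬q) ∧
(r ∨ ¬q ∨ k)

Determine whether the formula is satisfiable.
Yes

Yes, the formula is satisfiable.

One satisfying assignment is: v=False, h=True, p=False, q=True, k=True, r=False

Verification: With this assignment, all 24 clauses evaluate to true.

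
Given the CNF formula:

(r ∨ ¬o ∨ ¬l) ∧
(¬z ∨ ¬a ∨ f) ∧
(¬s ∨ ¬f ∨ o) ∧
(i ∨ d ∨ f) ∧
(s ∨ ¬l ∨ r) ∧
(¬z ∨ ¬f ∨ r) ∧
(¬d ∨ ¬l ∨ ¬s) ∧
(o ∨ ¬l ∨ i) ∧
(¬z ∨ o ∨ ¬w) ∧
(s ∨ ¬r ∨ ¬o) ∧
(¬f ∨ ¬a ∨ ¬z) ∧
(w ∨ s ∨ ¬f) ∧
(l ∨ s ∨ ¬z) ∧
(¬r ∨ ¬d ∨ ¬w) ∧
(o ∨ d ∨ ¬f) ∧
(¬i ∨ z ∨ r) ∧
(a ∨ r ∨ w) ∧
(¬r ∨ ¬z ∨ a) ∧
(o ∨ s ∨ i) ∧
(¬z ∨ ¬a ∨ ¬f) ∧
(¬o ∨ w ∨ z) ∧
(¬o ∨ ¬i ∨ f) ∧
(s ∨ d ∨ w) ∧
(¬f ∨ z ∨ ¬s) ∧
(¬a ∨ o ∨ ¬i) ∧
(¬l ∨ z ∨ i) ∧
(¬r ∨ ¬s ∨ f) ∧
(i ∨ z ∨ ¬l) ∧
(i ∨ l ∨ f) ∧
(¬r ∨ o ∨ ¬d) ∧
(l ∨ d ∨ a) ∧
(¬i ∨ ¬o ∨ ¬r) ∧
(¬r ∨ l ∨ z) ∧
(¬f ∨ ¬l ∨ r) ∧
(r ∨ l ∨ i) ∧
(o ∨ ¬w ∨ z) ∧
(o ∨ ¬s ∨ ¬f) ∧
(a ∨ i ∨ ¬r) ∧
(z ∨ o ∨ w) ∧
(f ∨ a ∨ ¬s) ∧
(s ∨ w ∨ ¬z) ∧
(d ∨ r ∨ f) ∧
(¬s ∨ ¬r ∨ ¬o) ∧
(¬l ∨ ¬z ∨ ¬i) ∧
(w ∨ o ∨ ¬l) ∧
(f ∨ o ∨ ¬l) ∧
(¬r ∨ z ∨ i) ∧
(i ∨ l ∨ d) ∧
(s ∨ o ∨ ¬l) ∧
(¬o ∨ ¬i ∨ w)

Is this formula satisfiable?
No

No, the formula is not satisfiable.

No assignment of truth values to the variables can make all 50 clauses true simultaneously.

The formula is UNSAT (unsatisfiable).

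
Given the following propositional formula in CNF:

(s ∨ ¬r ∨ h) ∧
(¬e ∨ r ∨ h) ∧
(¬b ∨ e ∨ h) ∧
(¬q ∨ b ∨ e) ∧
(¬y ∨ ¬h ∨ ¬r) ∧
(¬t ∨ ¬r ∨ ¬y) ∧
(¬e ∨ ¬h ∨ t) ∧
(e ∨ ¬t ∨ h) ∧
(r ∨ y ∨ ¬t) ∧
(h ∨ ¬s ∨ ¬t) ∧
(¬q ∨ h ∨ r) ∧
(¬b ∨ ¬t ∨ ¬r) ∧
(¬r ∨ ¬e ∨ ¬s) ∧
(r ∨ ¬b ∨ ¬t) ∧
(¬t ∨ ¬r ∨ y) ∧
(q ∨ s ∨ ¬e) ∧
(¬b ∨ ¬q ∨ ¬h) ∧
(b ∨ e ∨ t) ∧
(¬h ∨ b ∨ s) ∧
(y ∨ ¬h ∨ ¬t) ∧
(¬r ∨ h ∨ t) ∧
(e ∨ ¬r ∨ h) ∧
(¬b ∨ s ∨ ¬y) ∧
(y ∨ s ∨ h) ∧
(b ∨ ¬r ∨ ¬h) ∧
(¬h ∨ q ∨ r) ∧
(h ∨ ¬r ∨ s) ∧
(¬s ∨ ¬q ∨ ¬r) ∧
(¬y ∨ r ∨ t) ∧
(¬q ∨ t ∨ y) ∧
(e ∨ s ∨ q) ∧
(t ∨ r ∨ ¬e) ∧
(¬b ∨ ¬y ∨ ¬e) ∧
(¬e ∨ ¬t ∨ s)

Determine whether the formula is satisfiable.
Yes

Yes, the formula is satisfiable.

One satisfying assignment is: e=False, h=True, q=False, t=False, b=True, y=False, r=True, s=True

Verification: With this assignment, all 34 clauses evaluate to true.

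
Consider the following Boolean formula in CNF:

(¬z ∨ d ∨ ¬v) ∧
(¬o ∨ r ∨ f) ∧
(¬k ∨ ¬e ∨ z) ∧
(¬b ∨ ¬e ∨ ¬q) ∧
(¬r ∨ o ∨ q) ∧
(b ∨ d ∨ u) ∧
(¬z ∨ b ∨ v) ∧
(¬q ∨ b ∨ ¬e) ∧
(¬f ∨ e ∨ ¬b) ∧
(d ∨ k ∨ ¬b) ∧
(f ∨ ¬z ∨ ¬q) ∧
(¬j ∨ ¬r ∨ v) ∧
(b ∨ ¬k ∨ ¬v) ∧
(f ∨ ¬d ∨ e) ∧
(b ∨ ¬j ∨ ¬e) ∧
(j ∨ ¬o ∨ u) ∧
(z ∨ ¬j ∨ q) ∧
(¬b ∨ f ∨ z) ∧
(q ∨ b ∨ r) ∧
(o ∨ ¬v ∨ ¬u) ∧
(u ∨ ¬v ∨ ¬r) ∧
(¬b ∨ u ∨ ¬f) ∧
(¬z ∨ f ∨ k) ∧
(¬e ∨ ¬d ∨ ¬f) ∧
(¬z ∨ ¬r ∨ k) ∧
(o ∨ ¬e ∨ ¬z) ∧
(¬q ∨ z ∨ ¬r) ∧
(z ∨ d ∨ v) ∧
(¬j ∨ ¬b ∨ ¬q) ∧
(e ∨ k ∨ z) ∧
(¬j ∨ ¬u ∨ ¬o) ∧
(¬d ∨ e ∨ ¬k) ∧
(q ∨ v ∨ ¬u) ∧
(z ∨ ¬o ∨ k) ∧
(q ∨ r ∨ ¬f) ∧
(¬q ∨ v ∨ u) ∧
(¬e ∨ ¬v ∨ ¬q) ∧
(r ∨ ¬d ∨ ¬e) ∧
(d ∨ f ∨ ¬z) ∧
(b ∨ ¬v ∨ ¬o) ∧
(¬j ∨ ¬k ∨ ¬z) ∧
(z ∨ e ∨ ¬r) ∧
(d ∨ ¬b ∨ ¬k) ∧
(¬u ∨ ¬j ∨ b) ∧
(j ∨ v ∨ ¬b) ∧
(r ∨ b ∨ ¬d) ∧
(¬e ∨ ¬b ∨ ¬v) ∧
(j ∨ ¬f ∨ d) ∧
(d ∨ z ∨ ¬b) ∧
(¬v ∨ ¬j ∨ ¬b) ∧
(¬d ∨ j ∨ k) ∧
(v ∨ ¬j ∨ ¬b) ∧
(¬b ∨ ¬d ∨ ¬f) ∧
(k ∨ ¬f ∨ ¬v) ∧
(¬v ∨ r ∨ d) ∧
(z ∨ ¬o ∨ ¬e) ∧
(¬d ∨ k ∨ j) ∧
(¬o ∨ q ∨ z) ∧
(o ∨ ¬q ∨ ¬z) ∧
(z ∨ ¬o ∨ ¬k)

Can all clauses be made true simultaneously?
No

No, the formula is not satisfiable.

No assignment of truth values to the variables can make all 60 clauses true simultaneously.

The formula is UNSAT (unsatisfiable).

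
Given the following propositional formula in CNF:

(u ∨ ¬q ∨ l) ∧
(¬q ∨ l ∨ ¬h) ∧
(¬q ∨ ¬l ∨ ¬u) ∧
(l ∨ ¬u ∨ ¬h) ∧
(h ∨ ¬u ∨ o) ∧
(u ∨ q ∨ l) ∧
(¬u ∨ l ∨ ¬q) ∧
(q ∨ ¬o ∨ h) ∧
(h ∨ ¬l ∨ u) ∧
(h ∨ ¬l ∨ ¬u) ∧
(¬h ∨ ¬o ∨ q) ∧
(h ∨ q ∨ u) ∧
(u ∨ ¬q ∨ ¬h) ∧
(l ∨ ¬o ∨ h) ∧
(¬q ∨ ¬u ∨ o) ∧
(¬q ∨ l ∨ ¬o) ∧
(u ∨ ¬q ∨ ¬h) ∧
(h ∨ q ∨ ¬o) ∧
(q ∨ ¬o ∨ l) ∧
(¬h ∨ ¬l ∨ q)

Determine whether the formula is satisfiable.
No

No, the formula is not satisfiable.

No assignment of truth values to the variables can make all 20 clauses true simultaneously.

The formula is UNSAT (unsatisfiable).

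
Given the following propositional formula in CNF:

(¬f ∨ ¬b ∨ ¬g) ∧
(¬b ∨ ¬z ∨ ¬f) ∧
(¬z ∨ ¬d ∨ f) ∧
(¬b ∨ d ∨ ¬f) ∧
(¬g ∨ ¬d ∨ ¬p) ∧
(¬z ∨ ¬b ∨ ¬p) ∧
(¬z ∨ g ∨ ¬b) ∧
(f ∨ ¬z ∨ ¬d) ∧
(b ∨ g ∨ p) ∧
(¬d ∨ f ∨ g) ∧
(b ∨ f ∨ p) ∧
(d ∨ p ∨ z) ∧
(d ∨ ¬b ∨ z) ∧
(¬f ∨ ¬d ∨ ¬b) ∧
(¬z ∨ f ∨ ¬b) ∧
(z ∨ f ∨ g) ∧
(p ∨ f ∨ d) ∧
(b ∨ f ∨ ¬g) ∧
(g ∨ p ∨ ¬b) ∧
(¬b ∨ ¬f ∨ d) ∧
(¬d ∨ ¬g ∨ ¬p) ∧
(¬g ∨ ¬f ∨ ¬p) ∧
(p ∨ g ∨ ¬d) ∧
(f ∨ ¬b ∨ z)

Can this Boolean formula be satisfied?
Yes

Yes, the formula is satisfiable.

One satisfying assignment is: z=True, b=False, p=False, f=True, g=True, d=False

Verification: With this assignment, all 24 clauses evaluate to true.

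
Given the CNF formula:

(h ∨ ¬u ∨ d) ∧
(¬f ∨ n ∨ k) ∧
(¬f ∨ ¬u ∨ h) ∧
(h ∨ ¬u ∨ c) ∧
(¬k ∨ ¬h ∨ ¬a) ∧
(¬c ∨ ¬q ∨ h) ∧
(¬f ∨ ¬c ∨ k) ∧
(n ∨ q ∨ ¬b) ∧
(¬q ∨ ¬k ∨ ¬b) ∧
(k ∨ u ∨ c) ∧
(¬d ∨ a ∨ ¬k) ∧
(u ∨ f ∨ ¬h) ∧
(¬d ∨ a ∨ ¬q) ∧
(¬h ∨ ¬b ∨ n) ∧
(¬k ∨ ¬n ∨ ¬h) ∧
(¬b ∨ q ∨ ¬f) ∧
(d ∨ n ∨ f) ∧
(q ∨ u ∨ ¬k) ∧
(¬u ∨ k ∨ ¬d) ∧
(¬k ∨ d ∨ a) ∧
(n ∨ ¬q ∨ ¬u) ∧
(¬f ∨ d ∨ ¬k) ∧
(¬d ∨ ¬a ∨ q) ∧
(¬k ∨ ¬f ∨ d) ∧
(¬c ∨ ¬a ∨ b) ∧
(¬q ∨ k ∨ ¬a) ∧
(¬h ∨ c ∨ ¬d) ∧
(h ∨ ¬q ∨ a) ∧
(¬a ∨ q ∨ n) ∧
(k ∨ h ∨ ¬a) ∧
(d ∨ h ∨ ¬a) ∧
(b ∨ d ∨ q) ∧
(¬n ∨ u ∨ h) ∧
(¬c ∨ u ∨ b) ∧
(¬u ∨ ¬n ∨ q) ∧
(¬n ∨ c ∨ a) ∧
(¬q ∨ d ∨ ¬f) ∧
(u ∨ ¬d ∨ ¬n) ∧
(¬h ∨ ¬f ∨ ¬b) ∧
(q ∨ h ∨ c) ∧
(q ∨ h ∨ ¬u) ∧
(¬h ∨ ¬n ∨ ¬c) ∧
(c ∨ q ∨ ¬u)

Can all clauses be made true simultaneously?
Yes

Yes, the formula is satisfiable.

One satisfying assignment is: n=False, b=False, f=False, c=False, k=True, u=False, q=True, d=True, a=True, h=False

Verification: With this assignment, all 43 clauses evaluate to true.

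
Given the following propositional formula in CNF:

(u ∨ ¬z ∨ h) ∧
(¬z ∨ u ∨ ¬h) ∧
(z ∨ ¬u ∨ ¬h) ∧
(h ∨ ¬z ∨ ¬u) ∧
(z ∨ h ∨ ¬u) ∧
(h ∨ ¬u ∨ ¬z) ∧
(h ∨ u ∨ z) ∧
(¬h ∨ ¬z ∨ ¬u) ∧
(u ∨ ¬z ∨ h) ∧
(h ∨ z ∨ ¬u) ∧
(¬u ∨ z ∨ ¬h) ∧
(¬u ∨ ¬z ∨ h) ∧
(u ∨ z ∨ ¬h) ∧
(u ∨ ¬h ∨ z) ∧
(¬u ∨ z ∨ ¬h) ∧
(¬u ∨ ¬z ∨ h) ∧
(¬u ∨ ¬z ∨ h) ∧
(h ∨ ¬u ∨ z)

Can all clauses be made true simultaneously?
No

No, the formula is not satisfiable.

No assignment of truth values to the variables can make all 18 clauses true simultaneously.

The formula is UNSAT (unsatisfiable).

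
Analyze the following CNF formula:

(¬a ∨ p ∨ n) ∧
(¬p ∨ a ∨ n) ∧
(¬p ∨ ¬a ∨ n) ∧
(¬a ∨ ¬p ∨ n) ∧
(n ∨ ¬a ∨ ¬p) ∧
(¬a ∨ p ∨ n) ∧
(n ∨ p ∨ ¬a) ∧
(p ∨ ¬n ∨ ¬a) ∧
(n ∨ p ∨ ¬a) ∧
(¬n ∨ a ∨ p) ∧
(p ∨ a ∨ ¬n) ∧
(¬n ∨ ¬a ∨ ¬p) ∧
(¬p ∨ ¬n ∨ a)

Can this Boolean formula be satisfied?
Yes

Yes, the formula is satisfiable.

One satisfying assignment is: a=False, p=False, n=False

Verification: With this assignment, all 13 clauses evaluate to true.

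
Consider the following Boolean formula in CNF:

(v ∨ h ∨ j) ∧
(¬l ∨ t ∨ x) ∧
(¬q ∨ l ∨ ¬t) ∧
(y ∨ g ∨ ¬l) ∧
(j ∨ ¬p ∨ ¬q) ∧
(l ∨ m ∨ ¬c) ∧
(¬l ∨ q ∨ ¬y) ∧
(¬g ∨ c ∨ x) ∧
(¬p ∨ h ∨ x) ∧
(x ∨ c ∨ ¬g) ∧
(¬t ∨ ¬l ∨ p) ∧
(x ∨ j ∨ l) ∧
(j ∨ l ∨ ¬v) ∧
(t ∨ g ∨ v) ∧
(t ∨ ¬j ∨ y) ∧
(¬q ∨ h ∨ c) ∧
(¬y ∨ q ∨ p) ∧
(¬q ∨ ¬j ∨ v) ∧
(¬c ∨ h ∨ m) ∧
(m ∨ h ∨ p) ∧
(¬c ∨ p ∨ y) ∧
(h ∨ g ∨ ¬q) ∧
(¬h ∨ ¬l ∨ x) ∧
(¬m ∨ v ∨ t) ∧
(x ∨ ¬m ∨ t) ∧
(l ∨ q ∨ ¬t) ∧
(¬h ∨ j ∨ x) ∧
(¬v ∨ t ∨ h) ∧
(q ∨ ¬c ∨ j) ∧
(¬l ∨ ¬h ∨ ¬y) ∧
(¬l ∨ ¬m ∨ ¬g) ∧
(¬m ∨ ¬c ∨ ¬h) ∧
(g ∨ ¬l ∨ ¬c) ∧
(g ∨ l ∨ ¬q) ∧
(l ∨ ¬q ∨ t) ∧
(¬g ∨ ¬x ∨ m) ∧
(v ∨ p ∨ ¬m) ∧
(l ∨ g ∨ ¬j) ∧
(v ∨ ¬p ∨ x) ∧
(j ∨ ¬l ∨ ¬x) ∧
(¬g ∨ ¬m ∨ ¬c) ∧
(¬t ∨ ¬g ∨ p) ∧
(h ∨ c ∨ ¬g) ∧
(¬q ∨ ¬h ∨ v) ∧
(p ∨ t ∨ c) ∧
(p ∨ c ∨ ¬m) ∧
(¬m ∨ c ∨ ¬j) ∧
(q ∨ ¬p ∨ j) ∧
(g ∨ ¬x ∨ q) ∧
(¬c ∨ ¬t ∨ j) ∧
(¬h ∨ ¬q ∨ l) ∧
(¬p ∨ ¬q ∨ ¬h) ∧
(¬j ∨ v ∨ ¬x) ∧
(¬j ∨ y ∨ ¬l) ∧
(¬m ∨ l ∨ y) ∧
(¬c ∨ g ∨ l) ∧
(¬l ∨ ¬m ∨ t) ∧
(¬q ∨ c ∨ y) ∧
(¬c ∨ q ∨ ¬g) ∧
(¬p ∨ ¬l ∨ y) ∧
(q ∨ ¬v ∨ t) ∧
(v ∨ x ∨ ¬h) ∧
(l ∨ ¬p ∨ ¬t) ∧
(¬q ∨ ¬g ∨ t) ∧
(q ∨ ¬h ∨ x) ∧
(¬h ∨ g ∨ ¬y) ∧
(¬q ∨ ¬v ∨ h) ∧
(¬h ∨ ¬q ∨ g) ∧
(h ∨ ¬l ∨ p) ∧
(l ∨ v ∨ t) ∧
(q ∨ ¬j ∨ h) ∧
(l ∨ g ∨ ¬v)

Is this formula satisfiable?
No

No, the formula is not satisfiable.

No assignment of truth values to the variables can make all 72 clauses true simultaneously.

The formula is UNSAT (unsatisfiable).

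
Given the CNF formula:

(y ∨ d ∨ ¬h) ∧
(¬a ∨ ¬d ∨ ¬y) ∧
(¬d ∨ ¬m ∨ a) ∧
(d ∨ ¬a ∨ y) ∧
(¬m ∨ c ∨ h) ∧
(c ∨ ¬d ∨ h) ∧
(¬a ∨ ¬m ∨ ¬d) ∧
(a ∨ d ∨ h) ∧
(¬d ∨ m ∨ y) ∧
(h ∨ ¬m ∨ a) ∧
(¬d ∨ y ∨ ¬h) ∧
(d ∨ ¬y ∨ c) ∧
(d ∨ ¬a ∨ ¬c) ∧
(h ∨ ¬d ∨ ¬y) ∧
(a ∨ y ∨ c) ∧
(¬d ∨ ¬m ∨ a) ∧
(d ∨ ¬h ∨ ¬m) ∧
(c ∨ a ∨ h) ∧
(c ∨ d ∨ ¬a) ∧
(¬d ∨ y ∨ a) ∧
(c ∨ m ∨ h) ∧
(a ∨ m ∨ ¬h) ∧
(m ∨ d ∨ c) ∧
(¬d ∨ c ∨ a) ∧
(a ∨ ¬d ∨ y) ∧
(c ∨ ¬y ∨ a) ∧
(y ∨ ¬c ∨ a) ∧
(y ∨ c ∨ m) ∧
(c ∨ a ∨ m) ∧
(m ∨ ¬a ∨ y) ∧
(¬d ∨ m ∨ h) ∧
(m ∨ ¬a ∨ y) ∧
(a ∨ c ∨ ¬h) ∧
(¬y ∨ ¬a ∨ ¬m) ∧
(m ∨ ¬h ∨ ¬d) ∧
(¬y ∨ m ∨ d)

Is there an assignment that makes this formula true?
No

No, the formula is not satisfiable.

No assignment of truth values to the variables can make all 36 clauses true simultaneously.

The formula is UNSAT (unsatisfiable).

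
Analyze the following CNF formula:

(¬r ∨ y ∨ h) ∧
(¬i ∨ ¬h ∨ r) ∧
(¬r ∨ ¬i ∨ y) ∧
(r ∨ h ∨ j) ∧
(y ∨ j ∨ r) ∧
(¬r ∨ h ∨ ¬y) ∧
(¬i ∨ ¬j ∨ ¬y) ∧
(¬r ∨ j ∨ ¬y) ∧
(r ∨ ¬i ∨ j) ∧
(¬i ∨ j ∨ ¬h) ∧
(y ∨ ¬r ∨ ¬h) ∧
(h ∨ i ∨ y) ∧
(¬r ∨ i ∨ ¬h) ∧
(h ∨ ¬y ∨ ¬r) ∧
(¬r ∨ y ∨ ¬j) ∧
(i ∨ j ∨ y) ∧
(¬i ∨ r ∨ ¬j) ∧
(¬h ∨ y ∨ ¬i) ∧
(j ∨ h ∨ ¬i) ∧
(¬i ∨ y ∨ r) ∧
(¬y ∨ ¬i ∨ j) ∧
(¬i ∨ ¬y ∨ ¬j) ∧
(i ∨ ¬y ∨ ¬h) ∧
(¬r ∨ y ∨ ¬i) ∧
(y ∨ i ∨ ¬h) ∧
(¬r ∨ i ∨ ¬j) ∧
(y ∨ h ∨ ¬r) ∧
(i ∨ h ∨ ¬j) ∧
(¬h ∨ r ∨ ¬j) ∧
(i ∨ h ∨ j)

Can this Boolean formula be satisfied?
No

No, the formula is not satisfiable.

No assignment of truth values to the variables can make all 30 clauses true simultaneously.

The formula is UNSAT (unsatisfiable).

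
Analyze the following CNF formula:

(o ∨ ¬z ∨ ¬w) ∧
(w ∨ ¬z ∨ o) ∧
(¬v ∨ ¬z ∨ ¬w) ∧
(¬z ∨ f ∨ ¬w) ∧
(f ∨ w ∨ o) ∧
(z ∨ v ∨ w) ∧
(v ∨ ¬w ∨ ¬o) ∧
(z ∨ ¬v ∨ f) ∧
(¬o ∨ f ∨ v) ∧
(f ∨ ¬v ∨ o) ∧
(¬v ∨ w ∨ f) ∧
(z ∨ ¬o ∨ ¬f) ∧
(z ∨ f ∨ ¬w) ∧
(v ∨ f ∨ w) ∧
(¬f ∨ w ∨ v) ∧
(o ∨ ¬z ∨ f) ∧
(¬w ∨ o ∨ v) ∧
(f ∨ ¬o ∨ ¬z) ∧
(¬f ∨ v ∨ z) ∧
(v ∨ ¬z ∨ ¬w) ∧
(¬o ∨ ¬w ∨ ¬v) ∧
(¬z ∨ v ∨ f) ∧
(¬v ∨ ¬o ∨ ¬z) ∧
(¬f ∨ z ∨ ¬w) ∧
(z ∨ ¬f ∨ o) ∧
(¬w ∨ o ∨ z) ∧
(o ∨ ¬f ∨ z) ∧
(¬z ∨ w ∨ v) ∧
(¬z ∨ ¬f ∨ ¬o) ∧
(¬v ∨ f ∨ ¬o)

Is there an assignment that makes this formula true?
No

No, the formula is not satisfiable.

No assignment of truth values to the variables can make all 30 clauses true simultaneously.

The formula is UNSAT (unsatisfiable).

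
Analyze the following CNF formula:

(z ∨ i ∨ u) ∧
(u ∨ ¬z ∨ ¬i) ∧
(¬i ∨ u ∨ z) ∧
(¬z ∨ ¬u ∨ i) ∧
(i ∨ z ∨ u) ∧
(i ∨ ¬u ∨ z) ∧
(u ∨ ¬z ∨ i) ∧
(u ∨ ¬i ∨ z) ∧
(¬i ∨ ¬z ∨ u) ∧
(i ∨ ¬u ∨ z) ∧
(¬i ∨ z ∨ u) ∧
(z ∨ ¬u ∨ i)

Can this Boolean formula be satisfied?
Yes

Yes, the formula is satisfiable.

One satisfying assignment is: z=False, i=True, u=True

Verification: With this assignment, all 12 clauses evaluate to true.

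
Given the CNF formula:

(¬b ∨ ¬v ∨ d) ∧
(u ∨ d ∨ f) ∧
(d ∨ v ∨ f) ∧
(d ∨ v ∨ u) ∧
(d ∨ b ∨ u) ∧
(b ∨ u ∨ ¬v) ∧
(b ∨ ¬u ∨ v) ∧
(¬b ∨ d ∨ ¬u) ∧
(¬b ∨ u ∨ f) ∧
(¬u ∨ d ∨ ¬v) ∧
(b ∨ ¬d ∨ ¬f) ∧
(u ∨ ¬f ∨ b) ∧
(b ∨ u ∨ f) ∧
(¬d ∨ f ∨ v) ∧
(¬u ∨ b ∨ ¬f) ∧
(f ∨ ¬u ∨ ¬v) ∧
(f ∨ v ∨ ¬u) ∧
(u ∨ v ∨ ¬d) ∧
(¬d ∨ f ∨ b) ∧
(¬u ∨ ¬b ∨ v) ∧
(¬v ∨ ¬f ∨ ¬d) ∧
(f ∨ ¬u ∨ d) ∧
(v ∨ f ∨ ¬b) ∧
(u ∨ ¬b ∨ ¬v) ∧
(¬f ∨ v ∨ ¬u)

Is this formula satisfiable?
No

No, the formula is not satisfiable.

No assignment of truth values to the variables can make all 25 clauses true simultaneously.

The formula is UNSAT (unsatisfiable).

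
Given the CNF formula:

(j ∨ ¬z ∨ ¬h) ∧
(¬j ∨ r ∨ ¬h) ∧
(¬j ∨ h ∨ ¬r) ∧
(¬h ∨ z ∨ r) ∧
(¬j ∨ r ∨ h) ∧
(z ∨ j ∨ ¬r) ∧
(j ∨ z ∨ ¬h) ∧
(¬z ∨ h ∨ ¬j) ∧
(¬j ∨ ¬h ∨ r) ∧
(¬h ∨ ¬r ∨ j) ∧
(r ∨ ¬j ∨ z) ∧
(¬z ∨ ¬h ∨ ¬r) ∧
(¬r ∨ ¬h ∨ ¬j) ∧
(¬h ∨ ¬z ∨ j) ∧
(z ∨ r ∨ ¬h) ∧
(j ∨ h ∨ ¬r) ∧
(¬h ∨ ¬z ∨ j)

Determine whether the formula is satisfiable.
Yes

Yes, the formula is satisfiable.

One satisfying assignment is: r=False, j=False, z=False, h=False

Verification: With this assignment, all 17 clauses evaluate to true.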